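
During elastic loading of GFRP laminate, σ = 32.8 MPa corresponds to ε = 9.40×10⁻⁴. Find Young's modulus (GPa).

E = σ/ε = 32.8 MPa / 9.40×10⁻⁴ = 34890 MPa = 34.9 GPa.

34.9 GPa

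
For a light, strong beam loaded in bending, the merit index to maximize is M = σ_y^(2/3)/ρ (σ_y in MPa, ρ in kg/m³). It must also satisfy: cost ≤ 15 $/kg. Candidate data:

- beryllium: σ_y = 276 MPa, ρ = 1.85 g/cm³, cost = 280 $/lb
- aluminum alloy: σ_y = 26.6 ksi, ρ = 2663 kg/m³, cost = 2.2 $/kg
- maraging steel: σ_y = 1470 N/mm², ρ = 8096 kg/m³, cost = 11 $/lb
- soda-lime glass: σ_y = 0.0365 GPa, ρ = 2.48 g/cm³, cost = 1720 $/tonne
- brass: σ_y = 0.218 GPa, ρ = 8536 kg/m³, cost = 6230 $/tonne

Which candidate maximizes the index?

Screen on constraints: cost ≤ 15 $/kg. Survivors: aluminum alloy, soda-lime glass, brass.
Putting every candidate on a common basis:
  aluminum alloy: σ_y = 183.4 MPa, ρ = 2663 kg/m³
  soda-lime glass: σ_y = 36.50 MPa, ρ = 2480 kg/m³
  brass: σ_y = 218.0 MPa, ρ = 8536 kg/m³
  aluminum alloy: M = 12.1×10⁻³
  soda-lime glass: M = 4.44×10⁻³
  brass: M = 4.24×10⁻³
Aluminum alloy ranks first.

aluminum alloy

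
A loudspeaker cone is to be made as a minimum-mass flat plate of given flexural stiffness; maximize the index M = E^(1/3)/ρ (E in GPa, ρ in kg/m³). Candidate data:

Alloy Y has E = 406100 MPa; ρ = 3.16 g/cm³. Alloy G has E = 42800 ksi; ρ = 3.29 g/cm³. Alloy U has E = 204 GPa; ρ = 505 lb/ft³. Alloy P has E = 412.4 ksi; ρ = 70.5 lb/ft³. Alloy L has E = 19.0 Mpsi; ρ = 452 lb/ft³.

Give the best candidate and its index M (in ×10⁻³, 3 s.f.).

In SI units:
  alloy Y: E = 406.1 GPa, ρ = 3160 kg/m³
  alloy G: E = 295.1 GPa, ρ = 3290 kg/m³
  alloy U: E = 204.0 GPa, ρ = 8089 kg/m³
  alloy P: E = 2.843 GPa, ρ = 1129 kg/m³
  alloy L: E = 131.0 GPa, ρ = 7240 kg/m³
  alloy Y: M = 2.34×10⁻³
  alloy G: M = 2.02×10⁻³
  alloy P: M = 1.25×10⁻³
  alloy U: M = 0.728×10⁻³
  alloy L: M = 0.701×10⁻³
Alloy Y ranks first.

alloy Y, M = 2.34×10⁻³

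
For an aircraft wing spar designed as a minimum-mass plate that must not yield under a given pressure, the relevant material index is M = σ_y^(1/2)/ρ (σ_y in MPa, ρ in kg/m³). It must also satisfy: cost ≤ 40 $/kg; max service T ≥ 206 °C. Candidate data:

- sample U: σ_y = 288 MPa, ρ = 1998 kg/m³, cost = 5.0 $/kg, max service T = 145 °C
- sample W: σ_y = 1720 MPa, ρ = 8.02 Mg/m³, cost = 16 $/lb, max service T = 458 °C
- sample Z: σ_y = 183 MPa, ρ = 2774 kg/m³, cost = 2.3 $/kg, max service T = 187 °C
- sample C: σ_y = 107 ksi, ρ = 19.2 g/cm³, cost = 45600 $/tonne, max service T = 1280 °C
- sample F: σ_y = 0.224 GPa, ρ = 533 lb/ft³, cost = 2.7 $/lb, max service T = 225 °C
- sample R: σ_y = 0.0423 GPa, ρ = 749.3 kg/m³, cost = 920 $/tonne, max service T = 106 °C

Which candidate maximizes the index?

Screen on constraints: cost ≤ 40 $/kg; max service T ≥ 206 °C. Survivors: sample W, sample F.
Putting every candidate on a common basis:
  sample W: σ_y = 1720 MPa, ρ = 8020 kg/m³
  sample F: σ_y = 224.0 MPa, ρ = 8538 kg/m³
  sample W: M = 5.17×10⁻³
  sample F: M = 1.75×10⁻³
Sample W has the largest M.

sample W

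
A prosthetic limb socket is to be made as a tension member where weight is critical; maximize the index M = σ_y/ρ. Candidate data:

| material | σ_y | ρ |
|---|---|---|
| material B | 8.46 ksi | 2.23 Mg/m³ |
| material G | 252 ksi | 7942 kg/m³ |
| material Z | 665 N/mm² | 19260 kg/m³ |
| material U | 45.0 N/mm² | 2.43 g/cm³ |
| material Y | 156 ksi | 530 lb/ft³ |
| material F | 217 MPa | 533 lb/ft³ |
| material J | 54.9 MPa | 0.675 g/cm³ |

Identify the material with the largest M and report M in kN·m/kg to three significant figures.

material G, M = 219 kN·m/kg

In SI units:
  material B: σ_y = 58.33 MPa, ρ = 2230 kg/m³
  material G: σ_y = 1737 MPa, ρ = 7942 kg/m³
  material Z: σ_y = 665.0 MPa, ρ = 19260 kg/m³
  material U: σ_y = 45.00 MPa, ρ = 2430 kg/m³
  material Y: σ_y = 1076 MPa, ρ = 8490 kg/m³
  material F: σ_y = 217.0 MPa, ρ = 8538 kg/m³
  material J: σ_y = 54.90 MPa, ρ = 675.0 kg/m³
  material G: M = 219 kN·m/kg
  material Y: M = 127 kN·m/kg
  material J: M = 81.3 kN·m/kg
  material Z: M = 34.5 kN·m/kg
  material B: M = 26.2 kN·m/kg
  material F: M = 25.4 kN·m/kg
  material U: M = 18.5 kN·m/kg
Material G ranks first.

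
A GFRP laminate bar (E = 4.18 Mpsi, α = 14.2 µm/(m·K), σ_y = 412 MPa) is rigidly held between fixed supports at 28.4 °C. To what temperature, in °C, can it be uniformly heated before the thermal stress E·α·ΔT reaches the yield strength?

E = 4.18 Mpsi = 28.82 GPa.
E·α·ΔT = 412.0 MPa ⇒ ΔT = 412.0 / (28.82×10³ × 14.2×10⁻⁶) = 1007 K.
T = 28.4 + 1007 = 1035 °C.

1040 °C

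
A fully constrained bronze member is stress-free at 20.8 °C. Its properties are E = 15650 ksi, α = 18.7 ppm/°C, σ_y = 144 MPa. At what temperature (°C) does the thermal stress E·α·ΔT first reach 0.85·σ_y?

81.5 °C

E = 15650 ksi = 107.9 GPa.
E·α·ΔT = 122.4 MPa ⇒ ΔT = 122.4 / (107.9×10³ × 18.7×10⁻⁶) = 60.66 K.
T = 20.8 + 60.66 = 81.46 °C.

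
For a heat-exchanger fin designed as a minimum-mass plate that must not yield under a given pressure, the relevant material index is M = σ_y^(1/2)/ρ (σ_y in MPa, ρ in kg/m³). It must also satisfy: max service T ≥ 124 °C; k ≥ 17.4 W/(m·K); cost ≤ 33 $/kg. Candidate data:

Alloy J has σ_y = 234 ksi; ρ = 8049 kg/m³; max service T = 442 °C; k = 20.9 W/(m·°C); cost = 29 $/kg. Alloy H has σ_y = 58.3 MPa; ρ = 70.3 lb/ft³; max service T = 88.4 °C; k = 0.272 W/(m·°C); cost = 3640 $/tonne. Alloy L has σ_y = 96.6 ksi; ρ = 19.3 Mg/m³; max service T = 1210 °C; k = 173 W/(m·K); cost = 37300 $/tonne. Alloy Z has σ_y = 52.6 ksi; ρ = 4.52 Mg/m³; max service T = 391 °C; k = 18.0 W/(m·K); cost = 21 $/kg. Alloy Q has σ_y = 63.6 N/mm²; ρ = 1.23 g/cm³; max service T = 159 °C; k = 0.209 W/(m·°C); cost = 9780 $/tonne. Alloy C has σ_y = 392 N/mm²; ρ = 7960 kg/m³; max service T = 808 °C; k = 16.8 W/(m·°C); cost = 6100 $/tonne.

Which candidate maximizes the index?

alloy J

Screen on constraints: max service T ≥ 124 °C; k ≥ 17.4 W/(m·K); cost ≤ 33 $/kg. Survivors: alloy J, alloy Z.
Convert each candidate to consistent units, then evaluate M:
  alloy J: σ_y = 1613 MPa, ρ = 8049 kg/m³
  alloy Z: σ_y = 362.7 MPa, ρ = 4520 kg/m³
  alloy J: M = 4.99×10⁻³
  alloy Z: M = 4.21×10⁻³
Alloy J has the largest M.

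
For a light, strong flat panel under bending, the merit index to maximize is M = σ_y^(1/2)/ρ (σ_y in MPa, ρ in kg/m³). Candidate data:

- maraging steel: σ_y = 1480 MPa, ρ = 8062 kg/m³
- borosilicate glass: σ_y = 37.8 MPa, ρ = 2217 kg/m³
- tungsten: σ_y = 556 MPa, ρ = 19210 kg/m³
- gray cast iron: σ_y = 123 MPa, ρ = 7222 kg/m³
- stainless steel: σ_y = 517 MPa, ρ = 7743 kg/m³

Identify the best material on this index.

maraging steel

Per-candidate index values:
  maraging steel: M = 4.77×10⁻³
  stainless steel: M = 2.94×10⁻³
  borosilicate glass: M = 2.77×10⁻³
  gray cast iron: M = 1.54×10⁻³
  tungsten: M = 1.23×10⁻³
Maraging steel ranks first.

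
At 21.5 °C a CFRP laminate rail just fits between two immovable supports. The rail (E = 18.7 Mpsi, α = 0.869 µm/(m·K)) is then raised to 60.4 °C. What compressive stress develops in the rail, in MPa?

E = 18.7 Mpsi = 128.9 GPa.
ΔT = 38.90 K. Constrained thermal stress σ = E·α·ΔT = 128.9×10³ MPa × 0.869×10⁻⁶ × 38.90 = 4.36 MPa (compressive).

4.36 MPa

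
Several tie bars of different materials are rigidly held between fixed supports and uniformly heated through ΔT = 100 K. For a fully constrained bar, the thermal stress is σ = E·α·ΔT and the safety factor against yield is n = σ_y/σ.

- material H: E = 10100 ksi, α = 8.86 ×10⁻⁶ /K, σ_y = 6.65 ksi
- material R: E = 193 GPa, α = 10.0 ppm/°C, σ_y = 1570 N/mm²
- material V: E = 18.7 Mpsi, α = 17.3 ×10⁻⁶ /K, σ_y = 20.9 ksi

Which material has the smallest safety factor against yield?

material V

With everything in SI (GPa, ×10⁻⁶/K, MPa):
  material H: E = 69.64, α = 8.86, σ_y = 45.85 → σ = 61.7 MPa, n = 0.743
  material R: E = 193.0, α = 10.0, σ_y = 1570 → σ = 193 MPa, n = 8.13
  material V: E = 128.9, α = 17.3, σ_y = 144.1 → σ = 223 MPa, n = 0.646
Material V has the lowest safety factor, n = 0.646.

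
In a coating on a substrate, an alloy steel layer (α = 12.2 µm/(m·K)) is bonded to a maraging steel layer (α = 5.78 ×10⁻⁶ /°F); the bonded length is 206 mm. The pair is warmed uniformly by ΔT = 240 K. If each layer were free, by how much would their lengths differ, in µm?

maraging steel: α = 5.78×10⁻⁶/°F × 9/5 = 10.4×10⁻⁶/K.
Δα = |12.2 − 10.4|×10⁻⁶/K = 1.80×10⁻⁶/K.
ΔL_mismatch = Δα·L·ΔT = 1.80×10⁻⁶ × 206.0 mm × 240.0 K = 88.8 µm.

88.8 µm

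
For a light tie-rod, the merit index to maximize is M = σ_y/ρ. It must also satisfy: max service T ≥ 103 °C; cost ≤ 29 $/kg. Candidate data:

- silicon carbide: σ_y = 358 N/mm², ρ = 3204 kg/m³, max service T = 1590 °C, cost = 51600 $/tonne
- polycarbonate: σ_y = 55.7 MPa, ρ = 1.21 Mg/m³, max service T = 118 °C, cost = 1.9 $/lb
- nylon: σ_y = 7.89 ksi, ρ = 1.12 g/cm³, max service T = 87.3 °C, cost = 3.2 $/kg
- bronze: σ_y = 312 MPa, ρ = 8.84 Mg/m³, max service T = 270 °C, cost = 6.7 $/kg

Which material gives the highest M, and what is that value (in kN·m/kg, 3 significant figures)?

polycarbonate, M = 46.0 kN·m/kg

Screen on constraints: max service T ≥ 103 °C; cost ≤ 29 $/kg. Survivors: polycarbonate, bronze.
Convert each candidate to consistent units, then evaluate M:
  polycarbonate: σ_y = 55.70 MPa, ρ = 1210 kg/m³
  bronze: σ_y = 312.0 MPa, ρ = 8840 kg/m³
  polycarbonate: M = 46.0 kN·m/kg
  bronze: M = 35.3 kN·m/kg
Polycarbonate ranks first.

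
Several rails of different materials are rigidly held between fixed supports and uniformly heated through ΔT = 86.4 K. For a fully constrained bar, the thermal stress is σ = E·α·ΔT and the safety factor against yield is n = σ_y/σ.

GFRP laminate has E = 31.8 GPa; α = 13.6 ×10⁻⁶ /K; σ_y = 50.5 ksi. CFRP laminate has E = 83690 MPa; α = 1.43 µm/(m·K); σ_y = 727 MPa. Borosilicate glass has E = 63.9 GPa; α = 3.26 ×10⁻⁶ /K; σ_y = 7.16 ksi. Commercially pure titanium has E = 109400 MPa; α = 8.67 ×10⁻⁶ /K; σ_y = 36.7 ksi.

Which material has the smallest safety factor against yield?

With everything in SI (GPa, ×10⁻⁶/K, MPa):
  GFRP laminate: E = 31.80, α = 13.6, σ_y = 348.2 → σ = 37.4 MPa, n = 9.32
  CFRP laminate: E = 83.69, α = 1.43, σ_y = 727.0 → σ = 10.3 MPa, n = 70.3
  borosilicate glass: E = 63.90, α = 3.26, σ_y = 49.37 → σ = 18.0 MPa, n = 2.74
  commercially pure titanium: E = 109.4, α = 8.67, σ_y = 253.0 → σ = 82.0 MPa, n = 3.09
Smallest n: borosilicate glass with n = 2.74.

borosilicate glass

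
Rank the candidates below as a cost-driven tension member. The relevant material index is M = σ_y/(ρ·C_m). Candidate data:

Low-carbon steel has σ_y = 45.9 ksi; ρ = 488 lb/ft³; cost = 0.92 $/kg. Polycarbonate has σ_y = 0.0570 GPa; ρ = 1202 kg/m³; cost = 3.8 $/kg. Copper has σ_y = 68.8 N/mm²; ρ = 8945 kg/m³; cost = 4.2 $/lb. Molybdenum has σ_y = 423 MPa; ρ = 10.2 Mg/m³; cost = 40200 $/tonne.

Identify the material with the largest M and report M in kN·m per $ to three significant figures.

low-carbon steel, M = 44.0 kN·m per $

Putting every candidate on a common basis:
  low-carbon steel: σ_y = 316.5 MPa, ρ = 7817 kg/m³, cost = 0.9200 $/kg
  polycarbonate: σ_y = 57.00 MPa, ρ = 1202 kg/m³, cost = 3.800 $/kg
  copper: σ_y = 68.80 MPa, ρ = 8945 kg/m³, cost = 9.259 $/kg
  molybdenum: σ_y = 423.0 MPa, ρ = 10200 kg/m³, cost = 40.20 $/kg
  low-carbon steel: M = 44.0 kN·m per $
  polycarbonate: M = 12.5 kN·m per $
  molybdenum: M = 1.03 kN·m per $
  copper: M = 0.831 kN·m per $
Low-carbon steel ranks first.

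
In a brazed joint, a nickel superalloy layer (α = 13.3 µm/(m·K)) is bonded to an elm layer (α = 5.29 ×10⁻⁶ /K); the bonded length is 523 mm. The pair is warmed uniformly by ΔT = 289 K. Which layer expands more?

α(nickel superalloy) = 13.3×10⁻⁶/K vs α(elm) = 5.29×10⁻⁶/K.
Higher α expands more for the same ΔT: nickel superalloy.

nickel superalloy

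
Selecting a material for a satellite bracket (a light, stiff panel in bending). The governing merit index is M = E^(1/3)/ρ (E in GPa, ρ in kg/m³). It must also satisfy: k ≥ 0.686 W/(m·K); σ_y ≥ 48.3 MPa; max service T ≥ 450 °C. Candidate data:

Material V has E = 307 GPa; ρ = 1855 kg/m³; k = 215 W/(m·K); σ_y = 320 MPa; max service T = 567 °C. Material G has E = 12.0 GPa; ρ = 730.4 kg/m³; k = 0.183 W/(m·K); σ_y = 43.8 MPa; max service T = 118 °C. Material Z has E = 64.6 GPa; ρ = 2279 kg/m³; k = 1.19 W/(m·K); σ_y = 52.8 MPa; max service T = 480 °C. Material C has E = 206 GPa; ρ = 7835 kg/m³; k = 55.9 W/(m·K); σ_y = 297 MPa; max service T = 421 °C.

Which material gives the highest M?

Screen on constraints: k ≥ 0.686 W/(m·K); σ_y ≥ 48.3 MPa; max service T ≥ 450 °C. Survivors: material V, material Z.
Per-candidate index values:
  material V: M = 3.64×10⁻³
  material Z: M = 1.76×10⁻³
Material V ranks first.

material V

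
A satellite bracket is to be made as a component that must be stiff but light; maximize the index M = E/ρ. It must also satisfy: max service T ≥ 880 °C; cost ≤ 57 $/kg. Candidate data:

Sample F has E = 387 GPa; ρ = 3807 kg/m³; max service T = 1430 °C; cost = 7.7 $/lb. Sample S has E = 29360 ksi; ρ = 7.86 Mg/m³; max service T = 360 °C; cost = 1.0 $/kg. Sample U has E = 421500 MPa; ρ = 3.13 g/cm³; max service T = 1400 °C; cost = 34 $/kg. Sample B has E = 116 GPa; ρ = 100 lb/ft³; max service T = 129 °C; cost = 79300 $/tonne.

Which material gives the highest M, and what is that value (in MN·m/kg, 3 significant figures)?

Screen on constraints: max service T ≥ 880 °C; cost ≤ 57 $/kg. Survivors: sample F, sample U.
After converting to SI:
  sample F: E = 387.0 GPa, ρ = 3807 kg/m³
  sample U: E = 421.5 GPa, ρ = 3130 kg/m³
  sample U: M = 135 MN·m/kg
  sample F: M = 102 MN·m/kg
The maximum is for sample U.

sample U, M = 135 MN·m/kg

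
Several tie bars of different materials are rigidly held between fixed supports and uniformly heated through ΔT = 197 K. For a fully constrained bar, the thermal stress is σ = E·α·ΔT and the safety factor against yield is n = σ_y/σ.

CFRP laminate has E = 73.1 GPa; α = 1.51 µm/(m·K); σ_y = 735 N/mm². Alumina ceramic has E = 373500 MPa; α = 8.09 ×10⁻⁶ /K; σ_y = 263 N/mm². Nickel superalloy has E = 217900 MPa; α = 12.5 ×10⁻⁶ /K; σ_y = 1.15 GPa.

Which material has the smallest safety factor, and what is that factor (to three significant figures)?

alumina ceramic, n = 0.442

In consistent units (E in GPa, α in ×10⁻⁶/K, σ_y in MPa):
  CFRP laminate: E = 73.10, α = 1.51, σ_y = 735.0 → σ = 21.7 MPa, n = 33.8
  alumina ceramic: E = 373.5, α = 8.09, σ_y = 263.0 → σ = 595 MPa, n = 0.442
  nickel superalloy: E = 217.9, α = 12.5, σ_y = 1150 → σ = 537 MPa, n = 2.14
Alumina ceramic has the lowest safety factor, n = 0.442.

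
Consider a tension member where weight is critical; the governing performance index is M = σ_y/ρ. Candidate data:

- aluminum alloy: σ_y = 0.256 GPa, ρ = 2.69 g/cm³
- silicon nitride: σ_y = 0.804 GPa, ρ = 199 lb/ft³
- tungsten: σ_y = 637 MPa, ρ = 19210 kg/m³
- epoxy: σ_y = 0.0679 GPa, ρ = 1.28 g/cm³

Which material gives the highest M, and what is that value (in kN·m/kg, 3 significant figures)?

After converting to SI:
  aluminum alloy: σ_y = 256.0 MPa, ρ = 2690 kg/m³
  silicon nitride: σ_y = 804.0 MPa, ρ = 3188 kg/m³
  tungsten: σ_y = 637.0 MPa, ρ = 19210 kg/m³
  epoxy: σ_y = 67.90 MPa, ρ = 1280 kg/m³
  silicon nitride: M = 252 kN·m/kg
  aluminum alloy: M = 95.2 kN·m/kg
  epoxy: M = 53.0 kN·m/kg
  tungsten: M = 33.2 kN·m/kg
The maximum is for silicon nitride.

silicon nitride, M = 252 kN·m/kg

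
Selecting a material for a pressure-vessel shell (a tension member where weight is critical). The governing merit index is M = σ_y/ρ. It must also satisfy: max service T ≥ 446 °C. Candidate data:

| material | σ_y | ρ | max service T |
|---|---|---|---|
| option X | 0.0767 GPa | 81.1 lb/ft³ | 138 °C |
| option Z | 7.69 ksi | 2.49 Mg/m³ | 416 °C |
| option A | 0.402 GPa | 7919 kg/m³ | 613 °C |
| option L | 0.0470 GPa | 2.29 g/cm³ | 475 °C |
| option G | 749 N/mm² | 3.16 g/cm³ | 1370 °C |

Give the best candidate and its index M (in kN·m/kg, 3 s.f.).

option G, M = 237 kN·m/kg

Screen on constraints: max service T ≥ 446 °C. Survivors: option A, option L, option G.
Putting every candidate on a common basis:
  option A: σ_y = 402.0 MPa, ρ = 7919 kg/m³
  option L: σ_y = 47.00 MPa, ρ = 2290 kg/m³
  option G: σ_y = 749.0 MPa, ρ = 3160 kg/m³
  option G: M = 237 kN·m/kg
  option A: M = 50.8 kN·m/kg
  option L: M = 20.5 kN·m/kg
Highest index: option G.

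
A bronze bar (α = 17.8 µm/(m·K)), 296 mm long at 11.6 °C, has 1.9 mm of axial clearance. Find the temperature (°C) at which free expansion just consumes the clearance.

372 °C

α·L₀·ΔT = 1.9 mm ⇒ ΔT = 1.9 / (17.8×10⁻⁶ × 296.0) = 360.6 K.
T = 11.6 + 360.6 = 372.2 °C.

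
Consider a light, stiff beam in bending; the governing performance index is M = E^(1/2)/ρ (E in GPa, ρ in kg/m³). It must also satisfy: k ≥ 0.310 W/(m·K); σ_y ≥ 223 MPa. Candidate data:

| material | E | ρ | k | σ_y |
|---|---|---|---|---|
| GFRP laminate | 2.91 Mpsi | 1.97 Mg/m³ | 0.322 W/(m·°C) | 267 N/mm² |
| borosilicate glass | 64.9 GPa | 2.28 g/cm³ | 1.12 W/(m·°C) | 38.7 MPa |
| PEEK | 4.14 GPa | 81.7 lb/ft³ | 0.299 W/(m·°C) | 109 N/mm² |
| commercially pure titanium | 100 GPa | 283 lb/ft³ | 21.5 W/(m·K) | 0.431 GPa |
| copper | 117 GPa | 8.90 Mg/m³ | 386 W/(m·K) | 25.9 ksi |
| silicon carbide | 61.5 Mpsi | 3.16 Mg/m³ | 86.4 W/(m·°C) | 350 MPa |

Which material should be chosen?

silicon carbide

Screen on constraints: k ≥ 0.310 W/(m·K); σ_y ≥ 223 MPa. Survivors: GFRP laminate, commercially pure titanium, silicon carbide.
After converting to SI:
  GFRP laminate: E = 20.06 GPa, ρ = 1970 kg/m³
  commercially pure titanium: E = 100.0 GPa, ρ = 4533 kg/m³
  silicon carbide: E = 424.0 GPa, ρ = 3160 kg/m³
  silicon carbide: M = 6.52×10⁻³
  GFRP laminate: M = 2.27×10⁻³
  commercially pure titanium: M = 2.21×10⁻³
Silicon carbide has the largest M.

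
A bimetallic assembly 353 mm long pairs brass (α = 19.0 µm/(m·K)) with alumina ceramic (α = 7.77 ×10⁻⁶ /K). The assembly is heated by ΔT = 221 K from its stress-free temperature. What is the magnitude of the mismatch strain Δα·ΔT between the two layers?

2.48×10⁻³

Δα = |19.0 − 7.77|×10⁻⁶/K = 11.2×10⁻⁶/K.
Mismatch strain = Δα·ΔT = 11.2×10⁻⁶ × 221.0 = 2.48×10⁻³.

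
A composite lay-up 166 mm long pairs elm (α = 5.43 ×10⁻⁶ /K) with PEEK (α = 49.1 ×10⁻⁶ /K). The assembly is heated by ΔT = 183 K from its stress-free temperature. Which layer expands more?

PEEK

α(elm) = 5.43×10⁻⁶/K vs α(PEEK) = 49.1×10⁻⁶/K.
Higher α expands more for the same ΔT: PEEK.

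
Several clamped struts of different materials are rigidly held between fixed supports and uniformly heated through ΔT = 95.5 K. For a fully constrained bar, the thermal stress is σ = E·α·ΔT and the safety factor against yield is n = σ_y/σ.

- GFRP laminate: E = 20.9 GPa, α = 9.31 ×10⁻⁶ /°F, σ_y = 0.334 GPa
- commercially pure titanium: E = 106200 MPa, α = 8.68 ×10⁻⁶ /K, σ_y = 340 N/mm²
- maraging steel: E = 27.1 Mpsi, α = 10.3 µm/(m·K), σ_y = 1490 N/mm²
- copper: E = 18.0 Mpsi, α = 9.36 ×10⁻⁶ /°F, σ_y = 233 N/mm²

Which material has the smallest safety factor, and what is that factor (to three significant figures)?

copper, n = 1.17

Per material, after unit conversion:
  GFRP laminate: E = 20.90, α = 16.8, σ_y = 334.0 → σ = 33.4 MPa, n = 9.99
  commercially pure titanium: E = 106.2, α = 8.68, σ_y = 340.0 → σ = 88.0 MPa, n = 3.86
  maraging steel: E = 186.8, α = 10.3, σ_y = 1490 → σ = 184 MPa, n = 8.11
  copper: E = 124.1, α = 16.8, σ_y = 233.0 → σ = 200 MPa, n = 1.17
The minimum is copper at n = 1.17.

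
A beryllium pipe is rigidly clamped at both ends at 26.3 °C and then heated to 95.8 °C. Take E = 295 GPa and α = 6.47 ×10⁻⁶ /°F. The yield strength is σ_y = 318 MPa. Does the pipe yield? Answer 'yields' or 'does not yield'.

does not yield

α = 6.47×10⁻⁶/°F × 9/5 = 11.6×10⁻⁶/K.
ΔT = 69.50 K. Constrained thermal stress σ = E·α·ΔT = 295.0×10³ MPa × 11.6×10⁻⁶ × 69.50 = 239 MPa (compressive).
Compare to σ_y = 318 MPa: σ < σ_y, so it does not yield.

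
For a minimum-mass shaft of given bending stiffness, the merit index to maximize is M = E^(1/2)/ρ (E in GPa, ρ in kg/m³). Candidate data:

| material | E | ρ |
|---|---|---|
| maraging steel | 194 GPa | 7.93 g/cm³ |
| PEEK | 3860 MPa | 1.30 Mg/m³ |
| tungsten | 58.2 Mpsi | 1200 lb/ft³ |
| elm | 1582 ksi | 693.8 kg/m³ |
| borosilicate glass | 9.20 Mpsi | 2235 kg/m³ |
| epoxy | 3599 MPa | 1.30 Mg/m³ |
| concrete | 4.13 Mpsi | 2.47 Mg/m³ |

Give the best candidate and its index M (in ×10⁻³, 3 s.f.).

After converting to SI:
  maraging steel: E = 194.0 GPa, ρ = 7930 kg/m³
  PEEK: E = 3.860 GPa, ρ = 1300 kg/m³
  tungsten: E = 401.3 GPa, ρ = 19220 kg/m³
  elm: E = 10.91 GPa, ρ = 693.8 kg/m³
  borosilicate glass: E = 63.43 GPa, ρ = 2235 kg/m³
  epoxy: E = 3.599 GPa, ρ = 1300 kg/m³
  concrete: E = 28.48 GPa, ρ = 2470 kg/m³
  elm: M = 4.76×10⁻³
  borosilicate glass: M = 3.56×10⁻³
  concrete: M = 2.16×10⁻³
  maraging steel: M = 1.76×10⁻³
  PEEK: M = 1.51×10⁻³
  epoxy: M = 1.46×10⁻³
  tungsten: M = 1.04×10⁻³
The maximum is for elm.

elm, M = 4.76×10⁻³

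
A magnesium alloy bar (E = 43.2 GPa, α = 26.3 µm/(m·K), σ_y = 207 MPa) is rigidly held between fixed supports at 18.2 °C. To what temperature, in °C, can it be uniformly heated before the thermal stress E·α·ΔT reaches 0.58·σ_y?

E·α·ΔT = 120.1 MPa ⇒ ΔT = 120.1 / (43.20×10³ × 26.3×10⁻⁶) = 105.7 K.
T = 18.2 + 105.7 = 123.9 °C.

124 °C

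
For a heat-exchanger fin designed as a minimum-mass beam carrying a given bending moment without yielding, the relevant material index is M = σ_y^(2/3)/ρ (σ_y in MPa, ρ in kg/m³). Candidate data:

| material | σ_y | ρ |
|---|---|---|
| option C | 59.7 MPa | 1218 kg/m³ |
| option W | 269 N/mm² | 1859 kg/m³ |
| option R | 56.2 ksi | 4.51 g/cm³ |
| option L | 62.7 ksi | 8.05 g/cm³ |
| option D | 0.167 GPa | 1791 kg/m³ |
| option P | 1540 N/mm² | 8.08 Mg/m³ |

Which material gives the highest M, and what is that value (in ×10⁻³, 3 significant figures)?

Putting every candidate on a common basis:
  option C: σ_y = 59.70 MPa, ρ = 1218 kg/m³
  option W: σ_y = 269.0 MPa, ρ = 1859 kg/m³
  option R: σ_y = 387.5 MPa, ρ = 4510 kg/m³
  option L: σ_y = 432.3 MPa, ρ = 8050 kg/m³
  option D: σ_y = 167.0 MPa, ρ = 1791 kg/m³
  option P: σ_y = 1540 MPa, ρ = 8080 kg/m³
  option W: M = 22.4×10⁻³
  option D: M = 16.9×10⁻³
  option P: M = 16.5×10⁻³
  option C: M = 12.5×10⁻³
  option R: M = 11.8×10⁻³
  option L: M = 7.10×10⁻³
Option W has the largest M.

option W, M = 22.4×10⁻³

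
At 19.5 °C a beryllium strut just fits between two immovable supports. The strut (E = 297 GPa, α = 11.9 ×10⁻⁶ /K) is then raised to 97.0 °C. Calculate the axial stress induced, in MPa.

ΔT = 77.50 K. Constrained thermal stress σ = E·α·ΔT = 297.0×10³ MPa × 11.9×10⁻⁶ × 77.50 = 274 MPa (compressive).

274 MPa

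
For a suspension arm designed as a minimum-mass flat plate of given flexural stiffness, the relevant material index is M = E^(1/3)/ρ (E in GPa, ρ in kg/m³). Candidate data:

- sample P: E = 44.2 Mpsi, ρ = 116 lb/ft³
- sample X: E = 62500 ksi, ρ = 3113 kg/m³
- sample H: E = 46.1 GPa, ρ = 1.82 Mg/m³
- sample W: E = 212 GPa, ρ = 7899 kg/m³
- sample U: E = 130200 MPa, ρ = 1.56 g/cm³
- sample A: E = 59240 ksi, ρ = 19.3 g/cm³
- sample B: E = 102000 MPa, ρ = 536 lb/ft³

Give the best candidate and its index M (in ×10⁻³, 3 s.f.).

In SI units:
  sample P: E = 304.7 GPa, ρ = 1858 kg/m³
  sample X: E = 430.9 GPa, ρ = 3113 kg/m³
  sample H: E = 46.10 GPa, ρ = 1820 kg/m³
  sample W: E = 212.0 GPa, ρ = 7899 kg/m³
  sample U: E = 130.2 GPa, ρ = 1560 kg/m³
  sample A: E = 408.4 GPa, ρ = 19300 kg/m³
  sample B: E = 102.0 GPa, ρ = 8586 kg/m³
  sample P: M = 3.62×10⁻³
  sample U: M = 3.25×10⁻³
  sample X: M = 2.43×10⁻³
  sample H: M = 1.97×10⁻³
  sample W: M = 0.755×10⁻³
  sample B: M = 0.544×10⁻³
  sample A: M = 0.384×10⁻³
Sample P ranks first.

sample P, M = 3.62×10⁻³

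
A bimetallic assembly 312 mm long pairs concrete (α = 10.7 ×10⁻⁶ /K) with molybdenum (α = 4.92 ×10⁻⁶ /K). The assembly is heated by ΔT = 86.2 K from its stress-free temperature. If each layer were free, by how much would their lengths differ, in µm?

Δα = |10.7 − 4.92|×10⁻⁶/K = 5.78×10⁻⁶/K.
ΔL_mismatch = Δα·L·ΔT = 5.78×10⁻⁶ × 312.0 mm × 86.2 K = 155 µm.

155 µm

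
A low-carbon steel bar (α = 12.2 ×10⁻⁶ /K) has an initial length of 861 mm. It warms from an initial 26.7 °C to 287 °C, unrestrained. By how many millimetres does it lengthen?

ΔT = 287 − 26.7 = 260.3 K.
ΔL = α·L₀·ΔT = 12.2×10⁻⁶ × 861 mm × 260.3 K = 2.73 mm.

2.73 mm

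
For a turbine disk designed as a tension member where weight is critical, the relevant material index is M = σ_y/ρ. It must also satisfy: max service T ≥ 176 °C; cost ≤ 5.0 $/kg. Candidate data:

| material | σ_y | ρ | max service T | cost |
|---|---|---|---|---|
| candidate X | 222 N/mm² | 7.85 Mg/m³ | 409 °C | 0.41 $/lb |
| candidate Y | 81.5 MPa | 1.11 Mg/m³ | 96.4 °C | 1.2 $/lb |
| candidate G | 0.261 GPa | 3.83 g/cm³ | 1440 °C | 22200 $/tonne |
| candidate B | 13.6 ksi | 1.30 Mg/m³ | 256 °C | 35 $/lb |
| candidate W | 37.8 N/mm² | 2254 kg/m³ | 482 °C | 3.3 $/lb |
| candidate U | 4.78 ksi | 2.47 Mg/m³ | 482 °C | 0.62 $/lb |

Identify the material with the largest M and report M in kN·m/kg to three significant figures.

candidate X, M = 28.3 kN·m/kg

Screen on constraints: max service T ≥ 176 °C; cost ≤ 5.0 $/kg. Survivors: candidate X, candidate U.
Normalizing units and computing the index:
  candidate X: σ_y = 222.0 MPa, ρ = 7850 kg/m³
  candidate U: σ_y = 32.96 MPa, ρ = 2470 kg/m³
  candidate X: M = 28.3 kN·m/kg
  candidate U: M = 13.3 kN·m/kg
Highest index: candidate X.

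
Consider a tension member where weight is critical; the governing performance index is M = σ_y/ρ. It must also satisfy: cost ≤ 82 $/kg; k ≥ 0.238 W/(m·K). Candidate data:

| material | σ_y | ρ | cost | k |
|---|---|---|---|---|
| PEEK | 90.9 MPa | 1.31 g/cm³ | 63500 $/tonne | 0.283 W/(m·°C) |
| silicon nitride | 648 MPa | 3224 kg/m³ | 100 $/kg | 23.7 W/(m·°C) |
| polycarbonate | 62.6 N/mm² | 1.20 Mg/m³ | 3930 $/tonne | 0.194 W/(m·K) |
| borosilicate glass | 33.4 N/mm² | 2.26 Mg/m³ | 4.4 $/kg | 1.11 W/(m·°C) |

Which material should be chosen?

Screen on constraints: cost ≤ 82 $/kg; k ≥ 0.238 W/(m·K). Survivors: PEEK, borosilicate glass.
After converting to SI:
  PEEK: σ_y = 90.90 MPa, ρ = 1310 kg/m³
  borosilicate glass: σ_y = 33.40 MPa, ρ = 2260 kg/m³
  PEEK: M = 69.4 kN·m/kg
  borosilicate glass: M = 14.8 kN·m/kg
The maximum is for PEEK.

PEEK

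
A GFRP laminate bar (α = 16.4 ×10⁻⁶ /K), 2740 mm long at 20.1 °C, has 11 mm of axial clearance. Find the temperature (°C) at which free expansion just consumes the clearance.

α·L₀·ΔT = 11.0 mm ⇒ ΔT = 11.0 / (16.4×10⁻⁶ × 2740.0) = 244.8 K.
T = 20.1 + 244.8 = 264.9 °C.

265 °C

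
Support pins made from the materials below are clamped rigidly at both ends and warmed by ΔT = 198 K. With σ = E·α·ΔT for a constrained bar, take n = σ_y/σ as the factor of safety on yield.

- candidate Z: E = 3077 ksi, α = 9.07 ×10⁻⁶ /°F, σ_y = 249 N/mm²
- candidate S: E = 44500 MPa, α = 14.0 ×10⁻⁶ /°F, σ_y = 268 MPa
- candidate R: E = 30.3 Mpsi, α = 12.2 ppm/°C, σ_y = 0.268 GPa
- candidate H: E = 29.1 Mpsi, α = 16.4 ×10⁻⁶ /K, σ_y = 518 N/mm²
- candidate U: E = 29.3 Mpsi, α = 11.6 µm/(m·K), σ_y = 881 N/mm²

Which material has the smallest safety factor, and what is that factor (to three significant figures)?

candidate R, n = 0.531

With everything in SI (GPa, ×10⁻⁶/K, MPa):
  candidate Z: E = 21.22, α = 16.3, σ_y = 249.0 → σ = 68.6 MPa, n = 3.63
  candidate S: E = 44.50, α = 25.2, σ_y = 268.0 → σ = 222 MPa, n = 1.21
  candidate R: E = 208.9, α = 12.2, σ_y = 268.0 → σ = 505 MPa, n = 0.531
  candidate H: E = 200.6, α = 16.4, σ_y = 518.0 → σ = 652 MPa, n = 0.795
  candidate U: E = 202.0, α = 11.6, σ_y = 881.0 → σ = 464 MPa, n = 1.90
Candidate R has the lowest safety factor, n = 0.531.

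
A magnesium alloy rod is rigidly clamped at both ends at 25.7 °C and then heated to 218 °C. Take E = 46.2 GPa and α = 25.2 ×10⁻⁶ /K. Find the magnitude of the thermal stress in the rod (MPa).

224 MPa

ΔT = 192.3 K. Constrained thermal stress σ = E·α·ΔT = 46.20×10³ MPa × 25.2×10⁻⁶ × 192.3 = 224 MPa (compressive).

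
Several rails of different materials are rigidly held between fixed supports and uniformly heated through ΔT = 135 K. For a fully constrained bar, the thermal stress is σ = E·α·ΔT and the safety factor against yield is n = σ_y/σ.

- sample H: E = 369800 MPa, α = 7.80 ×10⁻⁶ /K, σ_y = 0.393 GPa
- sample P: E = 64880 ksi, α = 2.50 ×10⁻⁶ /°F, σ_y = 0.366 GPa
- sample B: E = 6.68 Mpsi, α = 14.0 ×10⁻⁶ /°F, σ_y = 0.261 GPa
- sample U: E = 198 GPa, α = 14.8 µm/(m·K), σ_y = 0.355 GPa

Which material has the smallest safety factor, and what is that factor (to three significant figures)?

In consistent units (E in GPa, α in ×10⁻⁶/K, σ_y in MPa):
  sample H: E = 369.8, α = 7.80, σ_y = 393.0 → σ = 389 MPa, n = 1.01
  sample P: E = 447.3, α = 4.50, σ_y = 366.0 → σ = 272 MPa, n = 1.35
  sample B: E = 46.06, α = 25.2, σ_y = 261.0 → σ = 157 MPa, n = 1.67
  sample U: E = 198.0, α = 14.8, σ_y = 355.0 → σ = 396 MPa, n = 0.897
Sample U has the lowest safety factor, n = 0.897.

sample U, n = 0.897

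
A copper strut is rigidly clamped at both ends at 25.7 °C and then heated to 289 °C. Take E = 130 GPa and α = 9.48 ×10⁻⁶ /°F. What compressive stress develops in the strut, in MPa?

α = 9.48×10⁻⁶/°F × 9/5 = 17.1×10⁻⁶/K.
ΔT = 263.3 K. Constrained thermal stress σ = E·α·ΔT = 130.0×10³ MPa × 17.1×10⁻⁶ × 263.3 = 584 MPa (compressive).

584 MPa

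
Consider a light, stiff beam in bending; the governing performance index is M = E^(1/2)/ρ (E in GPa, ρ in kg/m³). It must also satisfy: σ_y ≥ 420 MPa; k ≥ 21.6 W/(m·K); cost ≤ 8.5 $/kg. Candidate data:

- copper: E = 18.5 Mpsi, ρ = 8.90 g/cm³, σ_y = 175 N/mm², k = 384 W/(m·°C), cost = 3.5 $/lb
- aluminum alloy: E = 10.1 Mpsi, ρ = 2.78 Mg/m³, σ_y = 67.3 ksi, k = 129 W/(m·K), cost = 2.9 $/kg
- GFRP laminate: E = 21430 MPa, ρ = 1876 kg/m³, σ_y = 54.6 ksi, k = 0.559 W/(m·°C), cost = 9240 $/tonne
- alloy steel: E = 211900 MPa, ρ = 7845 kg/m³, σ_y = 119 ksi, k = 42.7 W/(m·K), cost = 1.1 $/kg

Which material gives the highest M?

Screen on constraints: σ_y ≥ 420 MPa; k ≥ 21.6 W/(m·K); cost ≤ 8.5 $/kg. Survivors: aluminum alloy, alloy steel.
Convert each candidate to consistent units, then evaluate M:
  aluminum alloy: E = 69.64 GPa, ρ = 2780 kg/m³
  alloy steel: E = 211.9 GPa, ρ = 7845 kg/m³
  aluminum alloy: M = 3.00×10⁻³
  alloy steel: M = 1.86×10⁻³
The maximum is for aluminum alloy.

aluminum alloy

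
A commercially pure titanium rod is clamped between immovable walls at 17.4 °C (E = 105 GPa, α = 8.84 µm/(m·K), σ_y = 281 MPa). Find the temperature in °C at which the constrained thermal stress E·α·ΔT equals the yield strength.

E·α·ΔT = 281.0 MPa ⇒ ΔT = 281.0 / (105.0×10³ × 8.84×10⁻⁶) = 302.7 K.
T = 17.4 + 302.7 = 320.1 °C.

320 °C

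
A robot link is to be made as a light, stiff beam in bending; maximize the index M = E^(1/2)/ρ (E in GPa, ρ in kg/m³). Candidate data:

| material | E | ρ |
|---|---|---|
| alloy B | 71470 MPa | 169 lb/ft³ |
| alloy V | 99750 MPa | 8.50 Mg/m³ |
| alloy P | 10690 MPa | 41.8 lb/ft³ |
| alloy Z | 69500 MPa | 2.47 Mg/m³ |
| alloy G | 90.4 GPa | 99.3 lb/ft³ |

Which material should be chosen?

alloy G

Normalizing units and computing the index:
  alloy B: E = 71.47 GPa, ρ = 2707 kg/m³
  alloy V: E = 99.75 GPa, ρ = 8500 kg/m³
  alloy P: E = 10.69 GPa, ρ = 669.6 kg/m³
  alloy Z: E = 69.50 GPa, ρ = 2470 kg/m³
  alloy G: E = 90.40 GPa, ρ = 1591 kg/m³
  alloy G: M = 5.98×10⁻³
  alloy P: M = 4.88×10⁻³
  alloy Z: M = 3.38×10⁻³
  alloy B: M = 3.12×10⁻³
  alloy V: M = 1.17×10⁻³
The maximum is for alloy G.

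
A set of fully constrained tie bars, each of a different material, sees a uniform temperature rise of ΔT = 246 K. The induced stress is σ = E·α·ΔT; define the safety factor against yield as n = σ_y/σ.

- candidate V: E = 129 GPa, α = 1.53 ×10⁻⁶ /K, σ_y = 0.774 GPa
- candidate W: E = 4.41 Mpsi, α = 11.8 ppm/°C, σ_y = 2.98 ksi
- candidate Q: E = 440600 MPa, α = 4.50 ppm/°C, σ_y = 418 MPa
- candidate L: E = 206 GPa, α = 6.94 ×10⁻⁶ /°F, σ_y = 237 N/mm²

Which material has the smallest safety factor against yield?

With everything in SI (GPa, ×10⁻⁶/K, MPa):
  candidate V: E = 129.0, α = 1.53, σ_y = 774.0 → σ = 48.6 MPa, n = 15.9
  candidate W: E = 30.41, α = 11.8, σ_y = 20.55 → σ = 88.3 MPa, n = 0.233
  candidate Q: E = 440.6, α = 4.50, σ_y = 418.0 → σ = 488 MPa, n = 0.857
  candidate L: E = 206.0, α = 12.5, σ_y = 237.0 → σ = 633 MPa, n = 0.374
Candidate W has the lowest safety factor, n = 0.233.

candidate W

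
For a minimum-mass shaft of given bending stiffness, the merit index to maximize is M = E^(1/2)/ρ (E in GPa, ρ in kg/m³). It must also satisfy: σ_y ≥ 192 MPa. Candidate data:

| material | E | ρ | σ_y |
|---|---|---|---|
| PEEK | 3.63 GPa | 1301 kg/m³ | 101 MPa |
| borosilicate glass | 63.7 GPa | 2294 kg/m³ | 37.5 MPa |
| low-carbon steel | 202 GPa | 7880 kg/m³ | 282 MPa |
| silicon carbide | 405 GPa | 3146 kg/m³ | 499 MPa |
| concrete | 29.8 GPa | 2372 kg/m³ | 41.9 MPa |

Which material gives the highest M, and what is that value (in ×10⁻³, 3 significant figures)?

silicon carbide, M = 6.40×10⁻³

Screen on constraints: σ_y ≥ 192 MPa. Survivors: low-carbon steel, silicon carbide.
Computing M directly (units already consistent):
  silicon carbide: M = 6.40×10⁻³
  low-carbon steel: M = 1.80×10⁻³
Highest index: silicon carbide.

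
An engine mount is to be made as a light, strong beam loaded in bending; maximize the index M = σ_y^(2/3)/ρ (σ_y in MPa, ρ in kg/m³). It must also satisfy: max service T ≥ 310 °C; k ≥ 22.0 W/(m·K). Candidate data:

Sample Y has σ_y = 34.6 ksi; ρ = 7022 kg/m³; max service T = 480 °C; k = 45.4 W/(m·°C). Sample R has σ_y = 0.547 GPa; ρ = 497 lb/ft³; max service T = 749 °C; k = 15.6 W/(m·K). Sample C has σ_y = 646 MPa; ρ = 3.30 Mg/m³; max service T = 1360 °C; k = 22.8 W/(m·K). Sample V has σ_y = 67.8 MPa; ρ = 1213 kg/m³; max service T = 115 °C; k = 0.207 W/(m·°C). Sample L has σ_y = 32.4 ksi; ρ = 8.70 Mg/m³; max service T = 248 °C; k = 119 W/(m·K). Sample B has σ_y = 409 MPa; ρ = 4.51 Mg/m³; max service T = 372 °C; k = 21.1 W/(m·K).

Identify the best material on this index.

Screen on constraints: max service T ≥ 310 °C; k ≥ 22.0 W/(m·K). Survivors: sample Y, sample C.
Putting every candidate on a common basis:
  sample Y: σ_y = 238.6 MPa, ρ = 7022 kg/m³
  sample C: σ_y = 646.0 MPa, ρ = 3300 kg/m³
  sample C: M = 22.6×10⁻³
  sample Y: M = 5.48×10⁻³
The maximum is for sample C.

sample C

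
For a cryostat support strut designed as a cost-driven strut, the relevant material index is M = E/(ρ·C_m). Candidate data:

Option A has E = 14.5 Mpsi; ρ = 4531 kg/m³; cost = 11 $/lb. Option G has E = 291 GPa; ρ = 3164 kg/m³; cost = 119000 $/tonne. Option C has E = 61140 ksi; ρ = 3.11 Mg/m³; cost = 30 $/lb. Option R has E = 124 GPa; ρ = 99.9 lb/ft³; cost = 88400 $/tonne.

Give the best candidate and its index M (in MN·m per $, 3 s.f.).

Normalizing units and computing the index:
  option A: E = 99.97 GPa, ρ = 4531 kg/m³, cost = 24.25 $/kg
  option G: E = 291.0 GPa, ρ = 3164 kg/m³, cost = 119.0 $/kg
  option C: E = 421.5 GPa, ρ = 3110 kg/m³, cost = 66.14 $/kg
  option R: E = 124.0 GPa, ρ = 1600 kg/m³, cost = 88.40 $/kg
  option C: M = 2.05 MN·m per $
  option A: M = 0.910 MN·m per $
  option R: M = 0.877 MN·m per $
  option G: M = 0.773 MN·m per $
Option C ranks first.

option C, M = 2.05 MN·m per $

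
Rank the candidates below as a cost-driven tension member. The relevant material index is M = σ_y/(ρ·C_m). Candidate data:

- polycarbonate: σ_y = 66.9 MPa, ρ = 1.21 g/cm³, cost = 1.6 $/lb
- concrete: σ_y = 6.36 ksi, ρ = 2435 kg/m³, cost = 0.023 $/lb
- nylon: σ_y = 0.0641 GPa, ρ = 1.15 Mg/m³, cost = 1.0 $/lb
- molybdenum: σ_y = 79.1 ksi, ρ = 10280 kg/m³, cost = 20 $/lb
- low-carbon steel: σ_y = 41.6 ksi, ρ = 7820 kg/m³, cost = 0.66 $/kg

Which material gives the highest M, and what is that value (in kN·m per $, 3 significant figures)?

Convert each candidate to consistent units, then evaluate M:
  polycarbonate: σ_y = 66.90 MPa, ρ = 1210 kg/m³, cost = 3.527 $/kg
  concrete: σ_y = 43.85 MPa, ρ = 2435 kg/m³, cost = 0.05071 $/kg
  nylon: σ_y = 64.10 MPa, ρ = 1150 kg/m³, cost = 2.205 $/kg
  molybdenum: σ_y = 545.4 MPa, ρ = 10280 kg/m³, cost = 44.09 $/kg
  low-carbon steel: σ_y = 286.8 MPa, ρ = 7820 kg/m³, cost = 0.6600 $/kg
  concrete: M = 355 kN·m per $
  low-carbon steel: M = 55.6 kN·m per $
  nylon: M = 25.3 kN·m per $
  polycarbonate: M = 15.7 kN·m per $
  molybdenum: M = 1.20 kN·m per $
Highest index: concrete.

concrete, M = 355 kN·m per $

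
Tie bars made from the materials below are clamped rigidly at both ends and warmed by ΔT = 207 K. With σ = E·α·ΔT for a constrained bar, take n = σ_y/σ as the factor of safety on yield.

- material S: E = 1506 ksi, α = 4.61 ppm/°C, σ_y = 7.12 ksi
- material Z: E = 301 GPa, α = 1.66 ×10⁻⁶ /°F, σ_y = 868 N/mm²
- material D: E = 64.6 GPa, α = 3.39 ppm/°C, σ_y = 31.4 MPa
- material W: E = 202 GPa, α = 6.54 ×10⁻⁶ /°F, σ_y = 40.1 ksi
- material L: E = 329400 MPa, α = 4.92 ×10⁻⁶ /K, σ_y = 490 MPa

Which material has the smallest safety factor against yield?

material W

In consistent units (E in GPa, α in ×10⁻⁶/K, σ_y in MPa):
  material S: E = 10.38, α = 4.61, σ_y = 49.09 → σ = 9.91 MPa, n = 4.95
  material Z: E = 301.0, α = 2.99, σ_y = 868.0 → σ = 186 MPa, n = 4.66
  material D: E = 64.60, α = 3.39, σ_y = 31.40 → σ = 45.3 MPa, n = 0.693
  material W: E = 202.0, α = 11.8, σ_y = 276.5 → σ = 492 MPa, n = 0.562
  material L: E = 329.4, α = 4.92, σ_y = 490.0 → σ = 335 MPa, n = 1.46
Material W has the lowest safety factor, n = 0.562.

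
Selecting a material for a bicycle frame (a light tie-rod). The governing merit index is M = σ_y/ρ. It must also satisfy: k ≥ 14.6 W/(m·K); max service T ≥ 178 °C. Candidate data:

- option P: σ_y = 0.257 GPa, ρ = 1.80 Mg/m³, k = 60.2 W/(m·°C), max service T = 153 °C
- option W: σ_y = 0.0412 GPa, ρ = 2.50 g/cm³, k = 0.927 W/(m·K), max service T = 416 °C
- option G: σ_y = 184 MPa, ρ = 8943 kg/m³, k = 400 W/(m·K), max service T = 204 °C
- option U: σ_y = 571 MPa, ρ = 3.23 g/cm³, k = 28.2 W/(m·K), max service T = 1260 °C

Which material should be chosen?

option U

Screen on constraints: k ≥ 14.6 W/(m·K); max service T ≥ 178 °C. Survivors: option G, option U.
Convert each candidate to consistent units, then evaluate M:
  option G: σ_y = 184.0 MPa, ρ = 8943 kg/m³
  option U: σ_y = 571.0 MPa, ρ = 3230 kg/m³
  option U: M = 177 kN·m/kg
  option G: M = 20.6 kN·m/kg
The maximum is for option U.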